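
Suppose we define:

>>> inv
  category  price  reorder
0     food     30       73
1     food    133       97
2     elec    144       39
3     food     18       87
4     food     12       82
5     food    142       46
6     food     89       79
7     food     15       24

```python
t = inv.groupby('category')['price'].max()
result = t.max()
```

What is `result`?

144

group by category, max of price:
category
elec    144
food    142
Name: price, dtype: int64
Taking the max of the resulting series gives 144.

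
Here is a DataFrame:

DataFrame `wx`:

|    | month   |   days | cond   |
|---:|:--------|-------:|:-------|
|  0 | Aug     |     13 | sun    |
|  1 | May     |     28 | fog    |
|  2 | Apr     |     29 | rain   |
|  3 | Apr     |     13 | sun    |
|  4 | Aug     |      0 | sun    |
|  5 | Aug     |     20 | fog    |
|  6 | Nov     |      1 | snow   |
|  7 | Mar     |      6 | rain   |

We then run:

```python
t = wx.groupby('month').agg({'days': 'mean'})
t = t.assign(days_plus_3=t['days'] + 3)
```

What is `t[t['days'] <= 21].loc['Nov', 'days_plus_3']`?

group by month, mean of days:
       days
month      
Apr    21.0
Aug    11.0
Mar     6.0
May    28.0
Nov     1.0
add column days_plus_3 = t['days'] + 3:
       days  days_plus_3
month                   
Apr    21.0         24.0
Aug    11.0         14.0
Mar     6.0          9.0
May    28.0         31.0
Nov     1.0          4.0
filter rows where days <= 21:
       days  days_plus_3
month                   
Apr    21.0         24.0
Aug    11.0         14.0
Mar     6.0          9.0
Nov     1.0          4.0

4.0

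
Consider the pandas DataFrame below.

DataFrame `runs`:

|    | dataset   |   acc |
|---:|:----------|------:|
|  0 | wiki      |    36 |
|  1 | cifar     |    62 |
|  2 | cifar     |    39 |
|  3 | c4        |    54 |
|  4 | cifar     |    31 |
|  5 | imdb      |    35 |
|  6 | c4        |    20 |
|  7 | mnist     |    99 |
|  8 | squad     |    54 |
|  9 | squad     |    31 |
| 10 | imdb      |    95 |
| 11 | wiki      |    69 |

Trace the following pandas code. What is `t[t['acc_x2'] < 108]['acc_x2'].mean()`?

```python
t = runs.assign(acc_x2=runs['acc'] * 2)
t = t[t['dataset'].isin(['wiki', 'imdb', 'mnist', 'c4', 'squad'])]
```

add column acc_x2 = runs['acc'] * 2:
   dataset  acc  acc_x2
0     wiki   36      72
1    cifar   62     124
2    cifar   39      78
3       c4   54     108
4    cifar   31      62
5     imdb   35      70
6       c4   20      40
7    mnist   99     198
8    squad   54     108
9    squad   31      62
10    imdb   95     190
11    wiki   69     138
filter rows where dataset in ['wiki', 'imdb', 'mnist', 'c4', 'squad']:
   dataset  acc  acc_x2
0     wiki   36      72
3       c4   54     108
5     imdb   35      70
6       c4   20      40
7    mnist   99     198
8    squad   54     108
9    squad   31      62
10    imdb   95     190
11    wiki   69     138
filter rows where acc_x2 < 108:
  dataset  acc  acc_x2
0    wiki   36      72
5    imdb   35      70
6      c4   20      40
9   squad   31      62
Finally, mean of column 'acc_x2' = 61.0.

61.0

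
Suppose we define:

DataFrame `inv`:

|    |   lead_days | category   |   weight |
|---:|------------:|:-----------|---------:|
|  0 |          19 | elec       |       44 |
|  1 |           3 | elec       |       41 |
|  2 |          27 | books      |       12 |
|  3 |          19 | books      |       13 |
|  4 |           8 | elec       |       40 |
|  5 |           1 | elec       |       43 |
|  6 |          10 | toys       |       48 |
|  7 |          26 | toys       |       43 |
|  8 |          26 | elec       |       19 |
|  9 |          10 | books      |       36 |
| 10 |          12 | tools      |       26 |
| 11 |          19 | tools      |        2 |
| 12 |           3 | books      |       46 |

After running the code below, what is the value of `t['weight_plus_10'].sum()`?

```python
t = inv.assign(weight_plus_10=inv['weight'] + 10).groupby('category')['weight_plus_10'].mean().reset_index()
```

163.65

add column weight_plus_10 = inv['weight'] + 10:
    lead_days category  weight  weight_plus_10
0          19     elec      44              54
1           3     elec      41              51
2          27    books      12              22
3          19    books      13              23
4           8     elec      40              50
5           1     elec      43              53
6          10     toys      48              58
7          26     toys      43              53
8          26     elec      19              29
9          10    books      36              46
10         12    tools      26              36
11         19    tools       2              12
12          3    books      46              56
group by category, mean of weight_plus_10:
category
books    36.75
elec     47.40
tools    24.00
toys     55.50
Name: weight_plus_10, dtype: float64
reset_index():
  category  weight_plus_10
0    books           36.75
1     elec           47.40
2    tools           24.00
3     toys           55.50
Taking the sum of column 'weight_plus_10' gives 163.65.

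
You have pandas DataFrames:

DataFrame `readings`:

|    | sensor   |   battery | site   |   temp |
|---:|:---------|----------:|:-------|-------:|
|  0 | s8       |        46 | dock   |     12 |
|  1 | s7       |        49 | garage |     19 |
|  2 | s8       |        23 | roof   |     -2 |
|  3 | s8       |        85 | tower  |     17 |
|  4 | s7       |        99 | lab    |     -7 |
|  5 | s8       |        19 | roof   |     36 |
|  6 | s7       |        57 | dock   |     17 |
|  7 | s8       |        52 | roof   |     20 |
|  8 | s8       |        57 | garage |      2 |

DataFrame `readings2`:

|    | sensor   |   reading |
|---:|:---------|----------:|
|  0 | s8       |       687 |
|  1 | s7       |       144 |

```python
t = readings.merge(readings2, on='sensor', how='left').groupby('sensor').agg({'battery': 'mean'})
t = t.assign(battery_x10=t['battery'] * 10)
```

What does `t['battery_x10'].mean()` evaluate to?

576.666666667

merge on 'sensor' (how='left') → 9 rows:
  sensor  battery    site  temp  reading
0     s8       46    dock    12      687
1     s7       49  garage    19      144
2     s8       23    roof    -2      687
3     s8       85   tower    17      687
4     s7       99     lab    -7      144
5     s8       19    roof    36      687
6     s7       57    dock    17      144
7     s8       52    roof    20      687
8     s8       57  garage     2      687
group by sensor, mean of battery:
          battery
sensor           
s7      68.333333
s8      47.000000
add column battery_x10 = t['battery'] * 10:
          battery  battery_x10
sensor                        
s7      68.333333   683.333333
s8      47.000000   470.000000
The mean of column 'battery_x10' is 576.666666667.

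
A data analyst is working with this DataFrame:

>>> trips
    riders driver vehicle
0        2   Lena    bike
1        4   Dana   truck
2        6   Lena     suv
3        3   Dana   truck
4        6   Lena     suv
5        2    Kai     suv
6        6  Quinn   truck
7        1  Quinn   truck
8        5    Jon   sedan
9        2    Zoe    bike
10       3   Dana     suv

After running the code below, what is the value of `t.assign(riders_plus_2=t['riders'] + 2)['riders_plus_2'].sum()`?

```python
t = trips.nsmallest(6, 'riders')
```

take 6 rows with smallest riders:
    riders driver vehicle
7        1  Quinn   truck
0        2   Lena    bike
5        2    Kai     suv
9        2    Zoe    bike
3        3   Dana   truck
10       3   Dana     suv
add column riders_plus_2 = t['riders'] + 2:
    riders driver vehicle  riders_plus_2
7        1  Quinn   truck              3
0        2   Lena    bike              4
5        2    Kai     suv              4
9        2    Zoe    bike              4
3        3   Dana   truck              5
10       3   Dana     suv              5

25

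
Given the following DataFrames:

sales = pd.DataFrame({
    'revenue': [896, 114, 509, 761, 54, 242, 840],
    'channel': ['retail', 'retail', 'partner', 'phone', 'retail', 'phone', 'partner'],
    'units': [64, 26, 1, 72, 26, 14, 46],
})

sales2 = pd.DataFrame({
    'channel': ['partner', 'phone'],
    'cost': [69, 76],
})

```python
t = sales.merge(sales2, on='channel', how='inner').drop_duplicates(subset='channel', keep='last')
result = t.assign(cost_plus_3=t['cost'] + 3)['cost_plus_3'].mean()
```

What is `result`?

75.5

merge on 'channel' (how='inner') → 4 rows:
   revenue  channel  units  cost
0      509  partner      1    69
1      761    phone     72    76
2      242    phone     14    76
3      840  partner     46    69
drop duplicate channel (keep=last):
   revenue  channel  units  cost
2      242    phone     14    76
3      840  partner     46    69
add column cost_plus_3 = t['cost'] + 3:
   revenue  channel  units  cost  cost_plus_3
2      242    phone     14    76           79
3      840  partner     46    69           72
The mean of column 'cost_plus_3' is 75.5.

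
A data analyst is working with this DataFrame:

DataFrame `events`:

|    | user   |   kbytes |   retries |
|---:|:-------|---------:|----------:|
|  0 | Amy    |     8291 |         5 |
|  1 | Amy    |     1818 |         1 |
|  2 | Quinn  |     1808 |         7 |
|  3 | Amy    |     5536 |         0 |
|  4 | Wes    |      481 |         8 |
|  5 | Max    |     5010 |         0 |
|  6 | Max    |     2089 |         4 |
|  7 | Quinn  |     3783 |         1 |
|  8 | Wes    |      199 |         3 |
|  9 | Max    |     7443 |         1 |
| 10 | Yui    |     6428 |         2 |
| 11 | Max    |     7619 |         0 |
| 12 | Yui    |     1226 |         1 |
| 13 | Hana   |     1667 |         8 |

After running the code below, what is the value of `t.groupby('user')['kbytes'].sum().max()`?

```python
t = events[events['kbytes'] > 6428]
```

15062

filter rows where kbytes > 6428:
   user  kbytes  retries
0   Amy    8291        5
9   Max    7443        1
11  Max    7619        0
group by user, sum of kbytes:
user
Amy     8291
Max    15062
Name: kbytes, dtype: int64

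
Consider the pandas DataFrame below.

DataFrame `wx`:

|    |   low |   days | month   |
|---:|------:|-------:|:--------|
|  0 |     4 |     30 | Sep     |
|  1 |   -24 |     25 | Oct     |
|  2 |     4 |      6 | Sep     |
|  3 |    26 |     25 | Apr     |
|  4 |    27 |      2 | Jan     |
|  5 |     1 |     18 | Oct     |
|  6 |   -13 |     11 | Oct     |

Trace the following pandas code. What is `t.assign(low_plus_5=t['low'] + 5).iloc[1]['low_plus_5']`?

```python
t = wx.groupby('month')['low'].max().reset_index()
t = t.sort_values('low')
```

9

group by month, max of low:
month
Apr    26
Jan    27
Oct     1
Sep     4
Name: low, dtype: int64
reset_index():
  month  low
0   Apr   26
1   Jan   27
2   Oct    1
3   Sep    4
sort by low:
  month  low
2   Oct    1
3   Sep    4
0   Apr   26
1   Jan   27
add column low_plus_5 = t['low'] + 5:
  month  low  low_plus_5
2   Oct    1           6
3   Sep    4           9
0   Apr   26          31
1   Jan   27          32
value at position 1, column 'low_plus_5' → 9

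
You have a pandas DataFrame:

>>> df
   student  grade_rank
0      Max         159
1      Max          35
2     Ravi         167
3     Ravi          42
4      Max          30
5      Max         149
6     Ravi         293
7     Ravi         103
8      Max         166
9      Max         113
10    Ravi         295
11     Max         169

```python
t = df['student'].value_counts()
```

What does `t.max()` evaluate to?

7

value_counts of student:
student
Max     7
Ravi    5
Name: count, dtype: int64
Finally, max of the resulting series = 7.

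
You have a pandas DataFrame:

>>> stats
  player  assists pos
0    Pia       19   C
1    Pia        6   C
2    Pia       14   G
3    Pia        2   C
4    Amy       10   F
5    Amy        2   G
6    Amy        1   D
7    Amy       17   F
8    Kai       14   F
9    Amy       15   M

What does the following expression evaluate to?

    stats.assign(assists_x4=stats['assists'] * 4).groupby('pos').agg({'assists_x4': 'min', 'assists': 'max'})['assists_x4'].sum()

120

add column assists_x4 = stats['assists'] * 4:
  player  assists pos  assists_x4
0    Pia       19   C          76
1    Pia        6   C          24
2    Pia       14   G          56
3    Pia        2   C           8
4    Amy       10   F          40
5    Amy        2   G           8
6    Amy        1   D           4
7    Amy       17   F          68
8    Kai       14   F          56
9    Amy       15   M          60
group by pos: min(assists_x4), max(assists):
     assists_x4  assists
pos                     
C             8       19
D             4        1
F            40       17
G             8       14
M            60       15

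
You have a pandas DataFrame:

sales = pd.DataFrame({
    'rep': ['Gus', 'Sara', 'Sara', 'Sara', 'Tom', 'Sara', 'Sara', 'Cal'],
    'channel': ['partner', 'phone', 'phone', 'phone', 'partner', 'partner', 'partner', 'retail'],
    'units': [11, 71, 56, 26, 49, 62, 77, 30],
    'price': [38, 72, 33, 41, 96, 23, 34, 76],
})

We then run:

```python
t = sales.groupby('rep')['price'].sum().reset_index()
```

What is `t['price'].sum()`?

413

group by rep, sum of price:
rep
Cal      76
Gus      38
Sara    203
Tom      96
Name: price, dtype: int64
reset_index():
    rep  price
0   Cal     76
1   Gus     38
2  Sara    203
3   Tom     96
Finally, sum of column 'price' = 413.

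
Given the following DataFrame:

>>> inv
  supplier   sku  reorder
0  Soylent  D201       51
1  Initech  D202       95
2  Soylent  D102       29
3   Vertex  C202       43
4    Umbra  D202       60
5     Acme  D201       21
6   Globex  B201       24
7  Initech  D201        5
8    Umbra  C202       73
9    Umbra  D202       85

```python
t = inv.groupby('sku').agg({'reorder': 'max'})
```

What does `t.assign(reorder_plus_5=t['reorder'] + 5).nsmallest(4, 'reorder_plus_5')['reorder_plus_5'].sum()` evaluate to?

group by sku, max of reorder:
      reorder
sku          
B201       24
C202       73
D102       29
D201       51
D202       95
add column reorder_plus_5 = t['reorder'] + 5:
      reorder  reorder_plus_5
sku                          
B201       24              29
C202       73              78
D102       29              34
D201       51              56
D202       95             100
take 4 rows with smallest reorder_plus_5:
      reorder  reorder_plus_5
sku                          
B201       24              29
D102       29              34
D201       51              56
C202       73              78

197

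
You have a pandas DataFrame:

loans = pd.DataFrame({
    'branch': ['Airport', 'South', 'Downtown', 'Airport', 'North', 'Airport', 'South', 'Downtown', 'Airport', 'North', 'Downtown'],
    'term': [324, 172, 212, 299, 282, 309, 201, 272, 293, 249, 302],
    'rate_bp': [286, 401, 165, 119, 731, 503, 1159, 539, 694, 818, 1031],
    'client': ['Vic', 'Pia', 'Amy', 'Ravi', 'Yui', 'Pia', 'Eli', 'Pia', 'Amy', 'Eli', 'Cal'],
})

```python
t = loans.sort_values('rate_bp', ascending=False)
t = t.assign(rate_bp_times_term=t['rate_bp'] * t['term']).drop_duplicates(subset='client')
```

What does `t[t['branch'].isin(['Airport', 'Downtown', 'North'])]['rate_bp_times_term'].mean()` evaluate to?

165949.833333

sort by rate_bp descending:
      branch  term  rate_bp client
6      South   201     1159    Eli
10  Downtown   302     1031    Cal
9      North   249      818    Eli
4      North   282      731    Yui
8    Airport   293      694    Amy
7   Downtown   272      539    Pia
5    Airport   309      503    Pia
1      South   172      401    Pia
0    Airport   324      286    Vic
2   Downtown   212      165    Amy
3    Airport   299      119   Ravi
add column rate_bp_times_term = t['rate_bp'] * t['term']:
      branch  term  rate_bp client  rate_bp_times_term
6      South   201     1159    Eli              232959
10  Downtown   302     1031    Cal              311362
9      North   249      818    Eli              203682
4      North   282      731    Yui              206142
8    Airport   293      694    Amy              203342
7   Downtown   272      539    Pia              146608
5    Airport   309      503    Pia              155427
1      South   172      401    Pia               68972
0    Airport   324      286    Vic               92664
2   Downtown   212      165    Amy               34980
3    Airport   299      119   Ravi               35581
drop duplicate client (keep=first):
      branch  term  rate_bp client  rate_bp_times_term
6      South   201     1159    Eli              232959
10  Downtown   302     1031    Cal              311362
4      North   282      731    Yui              206142
8    Airport   293      694    Amy              203342
7   Downtown   272      539    Pia              146608
0    Airport   324      286    Vic               92664
3    Airport   299      119   Ravi               35581
filter rows where branch in ['Airport', 'Downtown', 'North']:
      branch  term  rate_bp client  rate_bp_times_term
10  Downtown   302     1031    Cal              311362
4      North   282      731    Yui              206142
8    Airport   293      694    Amy              203342
7   Downtown   272      539    Pia              146608
0    Airport   324      286    Vic               92664
3    Airport   299      119   Ravi               35581
Reading off the mean of column 'rate_bp_times_term', we get 165949.833333.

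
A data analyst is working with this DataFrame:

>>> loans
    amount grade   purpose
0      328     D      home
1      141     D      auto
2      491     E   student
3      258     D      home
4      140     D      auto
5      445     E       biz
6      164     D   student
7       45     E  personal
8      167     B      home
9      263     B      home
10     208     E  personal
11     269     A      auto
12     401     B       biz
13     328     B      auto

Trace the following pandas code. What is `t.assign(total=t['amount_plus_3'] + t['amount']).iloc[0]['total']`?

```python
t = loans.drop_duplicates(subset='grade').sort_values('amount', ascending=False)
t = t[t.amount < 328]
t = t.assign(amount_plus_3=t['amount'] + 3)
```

541

drop duplicate grade (keep=first):
    amount grade  purpose
0      328     D     home
2      491     E  student
8      167     B     home
11     269     A     auto
sort by amount descending:
    amount grade  purpose
2      491     E  student
0      328     D     home
11     269     A     auto
8      167     B     home
filter rows where amount < 328:
    amount grade purpose
11     269     A    auto
8      167     B    home
add column amount_plus_3 = t['amount'] + 3:
    amount grade purpose  amount_plus_3
11     269     A    auto            272
8      167     B    home            170
add column total = t['amount_plus_3'] + t['amount']:
    amount grade purpose  amount_plus_3  total
11     269     A    auto            272    541
8      167     B    home            170    337
value at position 0, column 'total' → 541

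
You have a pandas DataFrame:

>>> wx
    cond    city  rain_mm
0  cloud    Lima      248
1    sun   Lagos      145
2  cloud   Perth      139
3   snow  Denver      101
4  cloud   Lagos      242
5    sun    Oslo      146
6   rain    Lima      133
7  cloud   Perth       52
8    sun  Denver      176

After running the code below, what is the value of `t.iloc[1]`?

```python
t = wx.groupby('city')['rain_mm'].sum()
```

group by city, sum of rain_mm:
city
Denver    277
Lagos     387
Lima      381
Oslo      146
Perth     191
Name: rain_mm, dtype: int64
So iloc[1] = 387.

387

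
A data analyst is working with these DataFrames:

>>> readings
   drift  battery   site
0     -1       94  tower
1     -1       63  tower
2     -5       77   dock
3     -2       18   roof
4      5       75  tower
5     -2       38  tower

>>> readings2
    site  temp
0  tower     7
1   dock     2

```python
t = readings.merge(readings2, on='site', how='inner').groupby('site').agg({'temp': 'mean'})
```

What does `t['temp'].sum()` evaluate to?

9.0

merge on 'site' (how='inner') → 5 rows:
   drift  battery   site  temp
0     -1       94  tower     7
1     -1       63  tower     7
2     -5       77   dock     2
3      5       75  tower     7
4     -2       38  tower     7
group by site, mean of temp:
       temp
site       
dock    2.0
tower   7.0
Then the sum of column 'temp': 9.0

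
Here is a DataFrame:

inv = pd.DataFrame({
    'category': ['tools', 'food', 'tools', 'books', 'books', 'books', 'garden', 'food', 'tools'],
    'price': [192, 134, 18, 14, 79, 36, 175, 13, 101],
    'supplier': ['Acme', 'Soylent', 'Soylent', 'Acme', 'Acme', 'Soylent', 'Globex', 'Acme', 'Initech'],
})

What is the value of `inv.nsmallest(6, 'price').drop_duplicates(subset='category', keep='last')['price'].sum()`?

take 6 rows with smallest price:
  category  price supplier
7     food     13     Acme
3    books     14     Acme
2    tools     18  Soylent
5    books     36  Soylent
4    books     79     Acme
8    tools    101  Initech
drop duplicate category (keep=last):
  category  price supplier
7     food     13     Acme
4    books     79     Acme
8    tools    101  Initech

193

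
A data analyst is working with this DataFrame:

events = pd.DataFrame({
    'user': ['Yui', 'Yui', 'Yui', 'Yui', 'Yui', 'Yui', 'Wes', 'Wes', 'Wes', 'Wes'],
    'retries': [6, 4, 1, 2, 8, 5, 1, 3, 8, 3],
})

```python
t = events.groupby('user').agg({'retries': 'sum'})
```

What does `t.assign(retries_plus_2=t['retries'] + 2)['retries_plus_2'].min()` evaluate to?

group by user, sum of retries:
      retries
user         
Wes        15
Yui        26
add column retries_plus_2 = t['retries'] + 2:
      retries  retries_plus_2
user                         
Wes        15              17
Yui        26              28
Reading off the min of column 'retries_plus_2', we get 17.

17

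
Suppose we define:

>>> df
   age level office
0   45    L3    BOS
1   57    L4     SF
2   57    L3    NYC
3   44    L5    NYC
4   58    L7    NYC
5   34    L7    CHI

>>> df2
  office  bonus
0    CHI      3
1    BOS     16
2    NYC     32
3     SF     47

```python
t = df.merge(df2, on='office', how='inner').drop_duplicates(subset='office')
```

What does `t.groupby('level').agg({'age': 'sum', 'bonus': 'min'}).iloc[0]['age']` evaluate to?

merge on 'office' (how='inner') → 6 rows:
   age level office  bonus
0   45    L3    BOS     16
1   57    L4     SF     47
2   57    L3    NYC     32
3   44    L5    NYC     32
4   58    L7    NYC     32
5   34    L7    CHI      3
drop duplicate office (keep=first):
   age level office  bonus
0   45    L3    BOS     16
1   57    L4     SF     47
2   57    L3    NYC     32
5   34    L7    CHI      3
group by level: sum(age), min(bonus):
       age  bonus
level            
L3     102     16
L4      57     47
L7      34      3
value at position 0, column 'age' → 102

102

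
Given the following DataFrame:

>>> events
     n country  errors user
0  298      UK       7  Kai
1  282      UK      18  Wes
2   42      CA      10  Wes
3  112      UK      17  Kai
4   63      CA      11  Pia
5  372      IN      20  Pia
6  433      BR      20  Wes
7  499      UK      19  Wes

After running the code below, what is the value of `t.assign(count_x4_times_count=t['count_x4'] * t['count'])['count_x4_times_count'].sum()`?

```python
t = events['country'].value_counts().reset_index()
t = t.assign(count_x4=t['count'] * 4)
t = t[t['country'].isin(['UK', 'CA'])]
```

80

value_counts of country:
country
UK    4
CA    2
IN    1
BR    1
Name: count, dtype: int64
reset_index():
  country  count
0      UK      4
1      CA      2
2      IN      1
3      BR      1
add column count_x4 = t['count'] * 4:
  country  count  count_x4
0      UK      4        16
1      CA      2         8
2      IN      1         4
3      BR      1         4
filter rows where country in ['UK', 'CA']:
  country  count  count_x4
0      UK      4        16
1      CA      2         8
add column count_x4_times_count = t['count_x4'] * t['count']:
  country  count  count_x4  count_x4_times_count
0      UK      4        16                    64
1      CA      2         8                    16
Finally, sum of column 'count_x4_times_count' = 80.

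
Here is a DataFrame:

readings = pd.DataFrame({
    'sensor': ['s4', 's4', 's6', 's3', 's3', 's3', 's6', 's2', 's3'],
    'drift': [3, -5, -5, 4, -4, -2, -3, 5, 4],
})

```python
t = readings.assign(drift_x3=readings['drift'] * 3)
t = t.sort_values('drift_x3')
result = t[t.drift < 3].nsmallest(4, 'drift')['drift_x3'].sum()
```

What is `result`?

-51

add column drift_x3 = readings['drift'] * 3:
  sensor  drift  drift_x3
0     s4      3         9
1     s4     -5       -15
2     s6     -5       -15
3     s3      4        12
4     s3     -4       -12
5     s3     -2        -6
6     s6     -3        -9
7     s2      5        15
8     s3      4        12
sort by drift_x3:
  sensor  drift  drift_x3
1     s4     -5       -15
2     s6     -5       -15
4     s3     -4       -12
6     s6     -3        -9
5     s3     -2        -6
0     s4      3         9
3     s3      4        12
8     s3      4        12
7     s2      5        15
filter rows where drift < 3:
  sensor  drift  drift_x3
1     s4     -5       -15
2     s6     -5       -15
4     s3     -4       -12
6     s6     -3        -9
5     s3     -2        -6
take 4 rows with smallest drift:
  sensor  drift  drift_x3
1     s4     -5       -15
2     s6     -5       -15
4     s3     -4       -12
6     s6     -3        -9
The sum of column 'drift_x3' is -51.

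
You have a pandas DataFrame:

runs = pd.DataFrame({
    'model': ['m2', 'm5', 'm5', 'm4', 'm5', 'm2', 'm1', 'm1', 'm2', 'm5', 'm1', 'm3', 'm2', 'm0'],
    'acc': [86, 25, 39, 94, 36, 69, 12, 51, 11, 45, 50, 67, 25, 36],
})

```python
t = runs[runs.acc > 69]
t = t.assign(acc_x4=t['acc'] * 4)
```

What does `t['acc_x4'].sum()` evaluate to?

720

filter rows where acc > 69:
  model  acc
0    m2   86
3    m4   94
add column acc_x4 = t['acc'] * 4:
  model  acc  acc_x4
0    m2   86     344
3    m4   94     376
sum of column 'acc_x4' → 720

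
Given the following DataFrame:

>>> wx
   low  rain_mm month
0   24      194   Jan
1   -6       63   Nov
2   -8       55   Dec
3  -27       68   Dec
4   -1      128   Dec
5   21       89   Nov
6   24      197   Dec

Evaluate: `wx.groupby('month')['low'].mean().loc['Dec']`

-3.0

group by month, mean of low:
month
Dec    -3.0
Jan    24.0
Nov     7.5
Name: low, dtype: float64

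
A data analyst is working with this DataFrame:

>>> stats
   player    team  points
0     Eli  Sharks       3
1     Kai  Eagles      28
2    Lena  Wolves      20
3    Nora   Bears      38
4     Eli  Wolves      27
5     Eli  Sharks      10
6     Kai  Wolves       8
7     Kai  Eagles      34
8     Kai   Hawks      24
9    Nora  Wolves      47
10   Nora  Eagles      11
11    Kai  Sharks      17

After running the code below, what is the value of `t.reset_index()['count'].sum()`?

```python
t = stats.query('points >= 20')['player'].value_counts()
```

7

filter rows where points >= 20:
  player    team  points
1    Kai  Eagles      28
2   Lena  Wolves      20
3   Nora   Bears      38
4    Eli  Wolves      27
7    Kai  Eagles      34
8    Kai   Hawks      24
9   Nora  Wolves      47
value_counts of player:
player
Kai     3
Nora    2
Lena    1
Eli     1
Name: count, dtype: int64
reset_index():
  player  count
0    Kai      3
1   Nora      2
2   Lena      1
3    Eli      1
Reading off the sum of column 'count', we get 7.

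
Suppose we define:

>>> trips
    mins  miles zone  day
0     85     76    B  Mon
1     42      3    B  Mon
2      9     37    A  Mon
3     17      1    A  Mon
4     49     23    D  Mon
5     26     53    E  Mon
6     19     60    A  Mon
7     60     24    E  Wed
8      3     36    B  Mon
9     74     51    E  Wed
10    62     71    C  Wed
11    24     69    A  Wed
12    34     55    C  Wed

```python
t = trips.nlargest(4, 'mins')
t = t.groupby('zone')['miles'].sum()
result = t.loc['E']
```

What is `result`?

75

take 4 rows with largest mins:
    mins  miles zone  day
0     85     76    B  Mon
9     74     51    E  Wed
10    62     71    C  Wed
7     60     24    E  Wed
group by zone, sum of miles:
zone
B    76
C    71
E    75
Name: miles, dtype: int64
Finally, value at index 'E' = 75.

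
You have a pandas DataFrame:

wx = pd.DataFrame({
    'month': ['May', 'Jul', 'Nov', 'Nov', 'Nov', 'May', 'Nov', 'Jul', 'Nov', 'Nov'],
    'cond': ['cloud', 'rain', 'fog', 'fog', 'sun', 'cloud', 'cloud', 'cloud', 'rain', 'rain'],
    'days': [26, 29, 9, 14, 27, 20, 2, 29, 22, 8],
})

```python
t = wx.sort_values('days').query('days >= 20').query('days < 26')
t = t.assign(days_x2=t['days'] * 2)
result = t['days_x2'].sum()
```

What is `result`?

84

sort by days:
  month   cond  days
6   Nov  cloud     2
9   Nov   rain     8
2   Nov    fog     9
3   Nov    fog    14
5   May  cloud    20
8   Nov   rain    22
0   May  cloud    26
4   Nov    sun    27
1   Jul   rain    29
7   Jul  cloud    29
filter rows where days >= 20:
  month   cond  days
5   May  cloud    20
8   Nov   rain    22
0   May  cloud    26
4   Nov    sun    27
1   Jul   rain    29
7   Jul  cloud    29
filter rows where days < 26:
  month   cond  days
5   May  cloud    20
8   Nov   rain    22
add column days_x2 = t['days'] * 2:
  month   cond  days  days_x2
5   May  cloud    20       40
8   Nov   rain    22       44
The sum of column 'days_x2' is 84.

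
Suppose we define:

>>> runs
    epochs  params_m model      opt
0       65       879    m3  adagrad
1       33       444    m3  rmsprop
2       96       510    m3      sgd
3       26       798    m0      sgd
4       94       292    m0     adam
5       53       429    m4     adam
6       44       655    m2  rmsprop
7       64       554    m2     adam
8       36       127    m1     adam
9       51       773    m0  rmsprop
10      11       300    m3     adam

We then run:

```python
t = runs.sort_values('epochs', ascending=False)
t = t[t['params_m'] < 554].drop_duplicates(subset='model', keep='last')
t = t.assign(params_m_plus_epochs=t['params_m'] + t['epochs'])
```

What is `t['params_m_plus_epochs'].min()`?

163

sort by epochs descending:
    epochs  params_m model      opt
2       96       510    m3      sgd
4       94       292    m0     adam
0       65       879    m3  adagrad
7       64       554    m2     adam
5       53       429    m4     adam
9       51       773    m0  rmsprop
6       44       655    m2  rmsprop
8       36       127    m1     adam
1       33       444    m3  rmsprop
3       26       798    m0      sgd
10      11       300    m3     adam
filter rows where params_m < 554:
    epochs  params_m model      opt
2       96       510    m3      sgd
4       94       292    m0     adam
5       53       429    m4     adam
8       36       127    m1     adam
1       33       444    m3  rmsprop
10      11       300    m3     adam
drop duplicate model (keep=last):
    epochs  params_m model   opt
4       94       292    m0  adam
5       53       429    m4  adam
8       36       127    m1  adam
10      11       300    m3  adam
add column params_m_plus_epochs = t['params_m'] + t['epochs']:
    epochs  params_m model   opt  params_m_plus_epochs
4       94       292    m0  adam                   386
5       53       429    m4  adam                   482
8       36       127    m1  adam                   163
10      11       300    m3  adam                   311
So min() = 163.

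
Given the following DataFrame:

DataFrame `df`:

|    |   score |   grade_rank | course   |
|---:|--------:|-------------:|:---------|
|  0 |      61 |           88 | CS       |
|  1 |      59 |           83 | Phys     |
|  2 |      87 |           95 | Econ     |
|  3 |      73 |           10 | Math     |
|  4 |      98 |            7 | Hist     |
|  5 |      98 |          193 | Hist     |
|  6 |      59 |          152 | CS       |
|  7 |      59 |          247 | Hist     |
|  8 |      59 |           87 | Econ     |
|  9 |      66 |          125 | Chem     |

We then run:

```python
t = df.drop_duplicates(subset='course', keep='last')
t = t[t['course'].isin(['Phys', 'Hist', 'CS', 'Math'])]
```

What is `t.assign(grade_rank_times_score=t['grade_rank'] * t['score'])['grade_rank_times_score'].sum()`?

drop duplicate course (keep=last):
   score  grade_rank course
1     59          83   Phys
3     73          10   Math
6     59         152     CS
7     59         247   Hist
8     59          87   Econ
9     66         125   Chem
filter rows where course in ['Phys', 'Hist', 'CS', 'Math']:
   score  grade_rank course
1     59          83   Phys
3     73          10   Math
6     59         152     CS
7     59         247   Hist
add column grade_rank_times_score = t['grade_rank'] * t['score']:
   score  grade_rank course  grade_rank_times_score
1     59          83   Phys                    4897
3     73          10   Math                     730
6     59         152     CS                    8968
7     59         247   Hist                   14573
Hence 29168.

29168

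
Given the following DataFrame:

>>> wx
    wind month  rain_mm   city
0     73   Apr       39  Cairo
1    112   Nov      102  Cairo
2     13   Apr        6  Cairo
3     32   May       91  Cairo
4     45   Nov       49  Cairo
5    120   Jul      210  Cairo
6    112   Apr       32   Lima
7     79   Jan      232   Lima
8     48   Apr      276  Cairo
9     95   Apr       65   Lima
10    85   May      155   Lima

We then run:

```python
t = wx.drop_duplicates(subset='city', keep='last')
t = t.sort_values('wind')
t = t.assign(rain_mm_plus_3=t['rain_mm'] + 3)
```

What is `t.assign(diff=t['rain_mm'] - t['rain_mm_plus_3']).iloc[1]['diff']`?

drop duplicate city (keep=last):
    wind month  rain_mm   city
8     48   Apr      276  Cairo
10    85   May      155   Lima
sort by wind:
    wind month  rain_mm   city
8     48   Apr      276  Cairo
10    85   May      155   Lima
add column rain_mm_plus_3 = t['rain_mm'] + 3:
    wind month  rain_mm   city  rain_mm_plus_3
8     48   Apr      276  Cairo             279
10    85   May      155   Lima             158
add column diff = t['rain_mm'] - t['rain_mm_plus_3']:
    wind month  rain_mm   city  rain_mm_plus_3  diff
8     48   Apr      276  Cairo             279    -3
10    85   May      155   Lima             158    -3
Finally, value at position 1, column 'diff' = -3.

-3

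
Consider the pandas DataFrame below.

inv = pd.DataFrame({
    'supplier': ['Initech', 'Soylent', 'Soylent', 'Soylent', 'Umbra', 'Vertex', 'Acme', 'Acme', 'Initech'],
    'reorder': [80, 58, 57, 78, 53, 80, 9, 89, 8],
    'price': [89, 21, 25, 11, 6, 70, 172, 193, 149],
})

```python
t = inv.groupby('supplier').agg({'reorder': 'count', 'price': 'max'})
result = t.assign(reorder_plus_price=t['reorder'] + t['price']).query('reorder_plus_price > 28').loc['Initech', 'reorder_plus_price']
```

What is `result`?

151

group by supplier: count(reorder), max(price):
          reorder  price
supplier                
Acme            2    193
Initech         2    149
Soylent         3     25
Umbra           1      6
Vertex          1     70
add column reorder_plus_price = t['reorder'] + t['price']:
          reorder  price  reorder_plus_price
supplier                                    
Acme            2    193                 195
Initech         2    149                 151
Soylent         3     25                  28
Umbra           1      6                   7
Vertex          1     70                  71
filter rows where reorder_plus_price > 28:
          reorder  price  reorder_plus_price
supplier                                    
Acme            2    193                 195
Initech         2    149                 151
Vertex          1     70                  71
Then the value at row 'Initech', column 'reorder_plus_price': 151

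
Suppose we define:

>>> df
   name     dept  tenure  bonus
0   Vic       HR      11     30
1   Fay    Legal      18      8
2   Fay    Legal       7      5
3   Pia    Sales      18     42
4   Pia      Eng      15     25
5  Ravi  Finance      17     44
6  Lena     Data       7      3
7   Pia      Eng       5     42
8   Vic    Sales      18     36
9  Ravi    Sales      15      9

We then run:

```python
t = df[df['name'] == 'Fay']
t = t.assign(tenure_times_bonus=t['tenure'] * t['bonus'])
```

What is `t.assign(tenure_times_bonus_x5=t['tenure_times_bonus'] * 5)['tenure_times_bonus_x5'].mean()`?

447.5

filter rows where name == 'Fay':
  name   dept  tenure  bonus
1  Fay  Legal      18      8
2  Fay  Legal       7      5
add column tenure_times_bonus = t['tenure'] * t['bonus']:
  name   dept  tenure  bonus  tenure_times_bonus
1  Fay  Legal      18      8                 144
2  Fay  Legal       7      5                  35
add column tenure_times_bonus_x5 = t['tenure_times_bonus'] * 5:
  name   dept  tenure  bonus  tenure_times_bonus  tenure_times_bonus_x5
1  Fay  Legal      18      8                 144                    720
2  Fay  Legal       7      5                  35                    175
So mean() = 447.5.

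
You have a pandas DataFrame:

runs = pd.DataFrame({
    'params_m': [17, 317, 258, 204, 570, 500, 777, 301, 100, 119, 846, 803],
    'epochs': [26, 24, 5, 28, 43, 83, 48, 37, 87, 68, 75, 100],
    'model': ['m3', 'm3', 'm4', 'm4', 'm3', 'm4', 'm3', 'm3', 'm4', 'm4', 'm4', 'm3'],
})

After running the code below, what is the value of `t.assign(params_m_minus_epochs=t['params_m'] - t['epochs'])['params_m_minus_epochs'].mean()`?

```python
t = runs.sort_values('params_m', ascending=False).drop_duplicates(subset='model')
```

sort by params_m descending:
    params_m  epochs model
10       846      75    m4
11       803     100    m3
6        777      48    m3
4        570      43    m3
5        500      83    m4
1        317      24    m3
7        301      37    m3
2        258       5    m4
3        204      28    m4
9        119      68    m4
8        100      87    m4
0         17      26    m3
drop duplicate model (keep=first):
    params_m  epochs model
10       846      75    m4
11       803     100    m3
add column params_m_minus_epochs = t['params_m'] - t['epochs']:
    params_m  epochs model  params_m_minus_epochs
10       846      75    m4                    771
11       803     100    m3                    703

737.0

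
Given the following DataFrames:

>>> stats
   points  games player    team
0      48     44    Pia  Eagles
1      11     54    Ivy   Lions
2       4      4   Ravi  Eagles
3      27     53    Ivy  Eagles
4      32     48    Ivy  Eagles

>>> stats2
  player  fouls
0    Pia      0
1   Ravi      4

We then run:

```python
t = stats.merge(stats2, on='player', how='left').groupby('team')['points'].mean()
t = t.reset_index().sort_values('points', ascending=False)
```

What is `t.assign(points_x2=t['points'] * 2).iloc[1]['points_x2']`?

merge on 'player' (how='left') → 5 rows:
   points  games player    team  fouls
0      48     44    Pia  Eagles    0.0
1      11     54    Ivy   Lions    NaN
2       4      4   Ravi  Eagles    4.0
3      27     53    Ivy  Eagles    NaN
4      32     48    Ivy  Eagles    NaN
group by team, mean of points:
team
Eagles    27.75
Lions     11.00
Name: points, dtype: float64
reset_index():
     team  points
0  Eagles   27.75
1   Lions   11.00
sort by points descending:
     team  points
0  Eagles   27.75
1   Lions   11.00
add column points_x2 = t['points'] * 2:
     team  points  points_x2
0  Eagles   27.75       55.5
1   Lions   11.00       22.0
Taking the value at position 1, column 'points_x2' gives 22.0.

22.0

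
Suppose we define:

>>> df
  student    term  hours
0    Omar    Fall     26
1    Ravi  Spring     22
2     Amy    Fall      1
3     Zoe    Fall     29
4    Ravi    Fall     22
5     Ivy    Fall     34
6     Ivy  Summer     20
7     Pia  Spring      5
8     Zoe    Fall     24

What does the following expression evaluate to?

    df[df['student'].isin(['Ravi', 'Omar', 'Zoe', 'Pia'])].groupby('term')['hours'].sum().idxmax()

Fall

filter rows where student in ['Ravi', 'Omar', 'Zoe', 'Pia']:
  student    term  hours
0    Omar    Fall     26
1    Ravi  Spring     22
3     Zoe    Fall     29
4    Ravi    Fall     22
7     Pia  Spring      5
8     Zoe    Fall     24
group by term, sum of hours:
term
Fall      101
Spring     27
Name: hours, dtype: int64
The label with the largest value is Fall.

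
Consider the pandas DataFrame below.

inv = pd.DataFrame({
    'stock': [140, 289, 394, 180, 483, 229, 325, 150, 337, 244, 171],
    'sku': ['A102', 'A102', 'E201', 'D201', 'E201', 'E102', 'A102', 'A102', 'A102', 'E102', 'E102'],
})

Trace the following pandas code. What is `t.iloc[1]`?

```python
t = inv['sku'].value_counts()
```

3

value_counts of sku:
sku
A102    5
E102    3
E201    2
D201    1
Name: count, dtype: int64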